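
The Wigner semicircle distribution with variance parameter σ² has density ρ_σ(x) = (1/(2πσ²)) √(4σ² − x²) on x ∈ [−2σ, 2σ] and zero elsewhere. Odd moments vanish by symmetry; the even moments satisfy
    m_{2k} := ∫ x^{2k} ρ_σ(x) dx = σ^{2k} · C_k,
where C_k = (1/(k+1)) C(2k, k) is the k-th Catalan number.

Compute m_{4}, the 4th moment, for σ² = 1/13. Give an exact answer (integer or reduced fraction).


By the scaled semicircle moment identity, m_{2k} = σ^{2k} · C_k with k = 2.
C_2 = (1/(k+1)) · C(2k, k) = (1/3) · C(4, 2) = (1/3) · 6 = 2.
σ^{2k} = (σ²)^k = (1/13)^2 = 1/169.

Therefore m_{4} = σ^{4} · C_2 = (1/169) · 2 = 2/169.


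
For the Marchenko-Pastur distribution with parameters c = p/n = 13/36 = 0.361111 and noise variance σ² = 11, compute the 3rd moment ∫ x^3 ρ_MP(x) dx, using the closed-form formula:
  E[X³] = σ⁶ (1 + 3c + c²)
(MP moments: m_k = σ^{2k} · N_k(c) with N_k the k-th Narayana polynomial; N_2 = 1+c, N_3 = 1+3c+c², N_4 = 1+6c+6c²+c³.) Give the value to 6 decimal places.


E[X³] = σ⁶ (1 + 3c + c²) (third MP moment). With σ² = 11 (so σ⁶ = 1331) and c = 13/36 = 0.361111: E[X³] = 1331 · (1 + 3·0.361111 + (0.361111)²) = 1331 · 2.213735.

So E[X^3] = 2946.480710.


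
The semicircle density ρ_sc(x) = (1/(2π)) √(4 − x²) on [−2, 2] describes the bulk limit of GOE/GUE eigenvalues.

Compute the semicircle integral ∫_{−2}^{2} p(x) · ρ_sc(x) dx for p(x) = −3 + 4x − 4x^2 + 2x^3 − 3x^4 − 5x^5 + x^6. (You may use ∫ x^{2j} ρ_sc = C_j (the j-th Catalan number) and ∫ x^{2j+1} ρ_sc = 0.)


Write p(x) = Σ a_i x^i, split into monomials and integrate each against ρ_sc separately.
Using ∫ x^{2j} ρ_sc = C_j = (1/(j+1)) C(2j, j) (Catalan numbers) and ∫ x^{2j+1} ρ_sc = 0 (odd monomials vanish by symmetry):
  i = 0 (even): a_0 · C_{0} = -3 · 1 = -3
  i = 1 (odd): ∫ x^1 ρ_sc = 0 (vanishes)
  i = 2 (even): a_2 · C_{1} = -4 · 1 = -4
  i = 3 (odd): ∫ x^3 ρ_sc = 0 (vanishes)
  i = 4 (even): a_4 · C_{2} = -3 · 2 = -6
  i = 5 (odd): ∫ x^5 ρ_sc = 0 (vanishes)
  i = 6 (even): a_6 · C_{3} = 1 · 5 = 5

Summing the contributions: ∫_{−2}^{2} p(x) ρ_sc(x) dx = (-3) + (-4) + (-6) + 5 = -8.


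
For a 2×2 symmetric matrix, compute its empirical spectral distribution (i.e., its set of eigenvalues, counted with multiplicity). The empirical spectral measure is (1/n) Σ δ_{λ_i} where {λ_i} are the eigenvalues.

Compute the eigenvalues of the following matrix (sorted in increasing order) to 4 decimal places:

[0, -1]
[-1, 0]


Since M is real symmetric, both eigenvalues are real; they are the roots of det(λI − M) = λ² − (tr M) λ + det M.
tr M = 0 + 0 = 0.
det M = 0·0 − (-1)² = 0 − 1 = -1.
Characteristic polynomial: λ² − 1 = 0.
Discriminant Δ = (tr M)² − 4·det M = 0 − (-4) = 4; √Δ = 2.000000.
λ = (tr M ± √Δ)/2 = (0 ± 2.000000)/2, giving (tr M − √Δ)/2 = -1.0000 and (tr M + √Δ)/2 = 1.0000.

Eigenvalues sorted in increasing order: [-1.0000, 1.0000].


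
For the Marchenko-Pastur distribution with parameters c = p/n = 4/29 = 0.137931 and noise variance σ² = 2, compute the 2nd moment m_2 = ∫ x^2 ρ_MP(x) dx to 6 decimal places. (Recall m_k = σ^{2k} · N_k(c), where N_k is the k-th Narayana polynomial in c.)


E[X²] = σ⁴ (1 + c) (second MP moment). With σ² = 2 (so σ⁴ = 4) and c = 4/29 = 0.137931: E[X²] = 4 · (1 + 0.137931) = 4 · 1.137931.

So E[X^2] = 4.551724.


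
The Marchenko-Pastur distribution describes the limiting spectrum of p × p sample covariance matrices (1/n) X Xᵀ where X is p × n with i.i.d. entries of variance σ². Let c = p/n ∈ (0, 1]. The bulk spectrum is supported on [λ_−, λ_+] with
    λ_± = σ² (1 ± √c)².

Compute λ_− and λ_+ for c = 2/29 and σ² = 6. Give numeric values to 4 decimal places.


c = 2/29 = 0.068966; √c = 0.262613.
λ_− = σ² (1 − √c)² = 6 · (1 − 0.262613)² = 6 · (0.737387)² = 3.262439.
λ_+ = σ² (1 + √c)² = 6 · (1 + 0.262613)² = 6 · (1.262613)² = 9.565147.

Rounded to 4 decimal places: λ_− ≈ 3.2624, λ_+ ≈ 9.5651.


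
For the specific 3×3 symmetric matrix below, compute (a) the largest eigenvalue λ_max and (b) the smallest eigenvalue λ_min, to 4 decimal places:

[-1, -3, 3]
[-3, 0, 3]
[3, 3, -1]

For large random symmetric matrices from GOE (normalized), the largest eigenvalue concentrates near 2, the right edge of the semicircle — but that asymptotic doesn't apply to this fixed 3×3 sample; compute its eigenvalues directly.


Since M is real symmetric, all three eigenvalues are real; they are the roots of det(λI − M) = λ³ − (tr M) λ² + s λ − det M, where s is the sum of the principal 2×2 minors.
tr M = -1 + 0 + (-1) = -2.
s = ((-1)·0 − (-3)²) + ((-1)·(-1) − 3²) + (0·(-1) − 3²) = -9 + (-8) + (-9) = -26.
det M (expand along row 1) = (-1)·(-9) − (-3)·(-6) + 3·(-9) = -36.
Characteristic polynomial: λ³ + 2λ² − 26λ + 36 = 0.
Substitute λ = y + (tr M)/3 = y − 0.666667 to remove the quadratic term: y³ + p·y + q = 0 with p = s − (tr M)²/3 = -27.333333 and q = −2(tr M)³/27 + (tr M)·s/3 − det M = 53.925926.
Three real roots ⇒ use the trigonometric (Viète) form: r = 2√(−p/3) = 6.036923, φ = arccos(3q/(p·r)) = arccos(-0.980416) = 2.943362 rad.
y_k = r·cos(φ/3 − 2πk/3) for k = 0, 1, 2 gives y = 3.357082, 2.666667, -6.023749.
λ_k = y_k − 0.666667 gives λ = 2.6904, 2.0000, -6.6904 (check: the sum is -2.0000 = tr M).

Hence λ_max = 2.6904 and λ_min = -6.6904.


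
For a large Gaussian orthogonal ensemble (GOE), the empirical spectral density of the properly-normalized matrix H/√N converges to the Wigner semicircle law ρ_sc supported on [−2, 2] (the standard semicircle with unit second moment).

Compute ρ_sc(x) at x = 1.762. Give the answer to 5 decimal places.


ρ_sc(x) = (1/(2π)) √(4 − x²). With x = 1.762:
  4 − x² = 4 − (1.762)² = 4 − 3.104644 = 0.895356.
  √(4 − x²) = 0.946233.
  1/(2π) = 0.159155.
  ρ_sc(1.762) = 0.159155 · 0.946233 = 0.150598.

Rounded to 5 decimal places: ρ_sc(1.762) ≈ 0.15060.


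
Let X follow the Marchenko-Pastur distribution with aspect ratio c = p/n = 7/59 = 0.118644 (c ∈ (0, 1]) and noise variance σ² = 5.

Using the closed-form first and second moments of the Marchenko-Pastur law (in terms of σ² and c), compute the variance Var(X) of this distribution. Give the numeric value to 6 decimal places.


Recall the MP moments m_1 = E[X] = σ² and m_2 = E[X²] = σ⁴ (1 + c).
m_1 = E[X] = σ² = 5, so m_1² = 25.
m_2 = E[X²] = σ⁴ (1 + c) = 25 · (1 + 0.118644) = 25 · 1.118644 = 27.966102.
(Note m_2 − m_1² simplifies to c · σ⁴ = 0.118644 · 25.)

Var(X) = m_2 − m_1² = 27.966102 − 25 = 2.966102.


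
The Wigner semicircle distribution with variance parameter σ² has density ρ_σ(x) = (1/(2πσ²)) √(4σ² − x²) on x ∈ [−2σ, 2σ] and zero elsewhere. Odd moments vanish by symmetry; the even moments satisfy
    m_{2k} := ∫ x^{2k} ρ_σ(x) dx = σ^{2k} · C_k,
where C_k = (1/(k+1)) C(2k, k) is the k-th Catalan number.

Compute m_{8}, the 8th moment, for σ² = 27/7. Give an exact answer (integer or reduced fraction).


By the scaled semicircle moment identity, m_{2k} = σ^{2k} · C_k with k = 4.
C_4 = (1/(k+1)) · C(2k, k) = (1/5) · C(8, 4) = (1/5) · 70 = 14.
σ^{2k} = (σ²)^k = (27/7)^4 = 531441/2401.

Therefore m_{8} = σ^{8} · C_4 = (531441/2401) · 14 = 1062882/343.


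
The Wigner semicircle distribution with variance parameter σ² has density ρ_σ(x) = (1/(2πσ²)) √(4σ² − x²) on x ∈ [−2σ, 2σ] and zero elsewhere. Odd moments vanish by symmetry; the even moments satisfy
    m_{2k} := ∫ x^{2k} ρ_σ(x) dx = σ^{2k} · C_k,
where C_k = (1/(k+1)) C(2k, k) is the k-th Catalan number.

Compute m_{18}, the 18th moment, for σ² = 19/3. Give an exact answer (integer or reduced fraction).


By the scaled semicircle moment identity, m_{2k} = σ^{2k} · C_k with k = 9.
C_9 = (1/(k+1)) · C(2k, k) = (1/10) · C(18, 9) = (1/10) · 48620 = 4862.
σ^{2k} = (σ²)^k = (19/3)^9 = 322687697779/19683.

Therefore m_{18} = σ^{18} · C_9 = (322687697779/19683) · 4862 = 1568907586601498/19683.


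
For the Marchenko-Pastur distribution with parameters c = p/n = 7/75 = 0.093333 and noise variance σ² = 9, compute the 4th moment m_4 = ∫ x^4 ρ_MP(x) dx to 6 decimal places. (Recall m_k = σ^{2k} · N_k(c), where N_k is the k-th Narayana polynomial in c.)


E[X⁴] = σ⁸ (1 + 6c + 6c² + c³) (fourth MP moment). With σ² = 9 (so σ⁸ = 6561) and c = 7/75 = 0.093333: E[X⁴] = 6561 · (1 + 6·0.093333 + 6·(0.093333)² + (0.093333)³) = 6561 · 1.613080.

So E[X^4] = 10583.415936.


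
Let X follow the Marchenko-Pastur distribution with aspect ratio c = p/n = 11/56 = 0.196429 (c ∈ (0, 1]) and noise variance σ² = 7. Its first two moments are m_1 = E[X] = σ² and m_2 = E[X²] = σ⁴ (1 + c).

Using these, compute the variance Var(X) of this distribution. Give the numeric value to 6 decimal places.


m_1 = E[X] = σ² = 7, so m_1² = 49.
m_2 = E[X²] = σ⁴ (1 + c) = 49 · (1 + 0.196429) = 49 · 1.196429 = 58.625000.
(Note m_2 − m_1² simplifies to c · σ⁴ = 0.196429 · 49.)

Var(X) = m_2 − m_1² = 58.625000 − 49 = 9.625000.


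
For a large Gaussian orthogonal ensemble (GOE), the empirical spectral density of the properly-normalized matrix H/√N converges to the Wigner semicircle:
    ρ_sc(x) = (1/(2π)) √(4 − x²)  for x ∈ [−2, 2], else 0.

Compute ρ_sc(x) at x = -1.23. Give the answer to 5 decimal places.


ρ_sc(x) = (1/(2π)) √(4 − x²). With x = -1.23:
  4 − x² = 4 − (-1.23)² = 4 − 1.512900 = 2.487100.
  √(4 − x²) = 1.577054.
  1/(2π) = 0.159155.
  ρ_sc(-1.23) = 0.159155 · 1.577054 = 0.250996.

Rounded to 5 decimal places: ρ_sc(-1.23) ≈ 0.25100.


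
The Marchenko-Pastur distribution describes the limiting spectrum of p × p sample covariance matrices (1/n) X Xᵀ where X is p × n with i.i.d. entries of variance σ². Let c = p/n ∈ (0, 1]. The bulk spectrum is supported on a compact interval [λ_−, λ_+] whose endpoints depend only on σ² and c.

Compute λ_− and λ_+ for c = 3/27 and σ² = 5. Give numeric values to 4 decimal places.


c = 3/27 = 0.111111; √c = 0.333333.
λ_− = σ² (1 − √c)² = 5 · (1 − 0.333333)² = 5 · (0.666667)² = 2.222222.
λ_+ = σ² (1 + √c)² = 5 · (1 + 0.333333)² = 5 · (1.333333)² = 8.888889.

Rounded to 4 decimal places: λ_− ≈ 2.2222, λ_+ ≈ 8.8889.


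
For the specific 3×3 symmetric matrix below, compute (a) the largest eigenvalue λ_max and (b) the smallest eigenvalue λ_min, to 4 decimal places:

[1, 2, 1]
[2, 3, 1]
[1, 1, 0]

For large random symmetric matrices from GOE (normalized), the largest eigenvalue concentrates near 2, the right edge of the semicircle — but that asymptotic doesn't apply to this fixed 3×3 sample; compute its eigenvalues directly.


Since M is real symmetric, all three eigenvalues are real; they are the roots of det(λI − M) = λ³ − (tr M) λ² + s λ − det M, where s is the sum of the principal 2×2 minors.
tr M = 1 + 3 + 0 = 4.
s = (1·3 − 2²) + (1·0 − 1²) + (3·0 − 1²) = -1 + (-1) + (-1) = -3.
det M (expand along row 1) = 1·(-1) − 2·(-1) + 1·(-1) = 0.
Characteristic polynomial: λ³ − 4λ² − 3λ = 0.
Substitute λ = y + (tr M)/3 = y + 1.333333 to remove the quadratic term: y³ + p·y + q = 0 with p = s − (tr M)²/3 = -8.333333 and q = −2(tr M)³/27 + (tr M)·s/3 − det M = -8.740741.
Three real roots ⇒ use the trigonometric (Viète) form: r = 2√(−p/3) = 3.333333, φ = arccos(3q/(p·r)) = arccos(0.944000) = 0.336246 rad.
y_k = r·cos(φ/3 − 2πk/3) for k = 0, 1, 2 gives y = 3.312418, -1.333333, -1.979085.
λ_k = y_k + 1.333333 gives λ = 4.6458, 0.0000, -0.6458 (check: the sum is 4.0000 = tr M).

Hence λ_max = 4.6458 and λ_min = -0.6458.


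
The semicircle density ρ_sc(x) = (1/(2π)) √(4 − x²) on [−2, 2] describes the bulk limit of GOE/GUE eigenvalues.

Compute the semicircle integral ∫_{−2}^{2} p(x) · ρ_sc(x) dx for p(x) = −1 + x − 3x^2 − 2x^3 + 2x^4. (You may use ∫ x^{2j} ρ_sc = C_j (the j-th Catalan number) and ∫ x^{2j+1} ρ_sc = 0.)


Write p(x) = Σ a_i x^i, split into monomials and integrate each against ρ_sc separately.
Using ∫ x^{2j} ρ_sc = C_j = (1/(j+1)) C(2j, j) (Catalan numbers) and ∫ x^{2j+1} ρ_sc = 0 (odd monomials vanish by symmetry):
  i = 0 (even): a_0 · C_{0} = -1 · 1 = -1
  i = 1 (odd): ∫ x^1 ρ_sc = 0 (vanishes)
  i = 2 (even): a_2 · C_{1} = -3 · 1 = -3
  i = 3 (odd): ∫ x^3 ρ_sc = 0 (vanishes)
  i = 4 (even): a_4 · C_{2} = 2 · 2 = 4

Summing the contributions: ∫_{−2}^{2} p(x) ρ_sc(x) dx = (-1) + (-3) + 4 = 0.


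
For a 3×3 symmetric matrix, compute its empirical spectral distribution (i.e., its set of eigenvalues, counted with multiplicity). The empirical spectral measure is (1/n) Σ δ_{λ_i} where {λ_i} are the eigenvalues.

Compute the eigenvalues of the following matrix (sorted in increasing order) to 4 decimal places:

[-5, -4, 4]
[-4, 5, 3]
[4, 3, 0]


Since M is real symmetric, all three eigenvalues are real; they are the roots of det(λI − M) = λ³ − (tr M) λ² + s λ − det M, where s is the sum of the principal 2×2 minors.
tr M = -5 + 5 + 0 = 0.
s = ((-5)·5 − (-4)²) + ((-5)·0 − 4²) + (5·0 − 3²) = -41 + (-16) + (-9) = -66.
det M (expand along row 1) = (-5)·(-9) − (-4)·(-12) + 4·(-32) = -131.
Characteristic polynomial: λ³ − 66λ + 131 = 0.
Substitute λ = y + (tr M)/3 = y + 0.000000 to remove the quadratic term: y³ + p·y + q = 0 with p = s − (tr M)²/3 = -66.000000 and q = −2(tr M)³/27 + (tr M)·s/3 − det M = 131.000000.
Three real roots ⇒ use the trigonometric (Viète) form: r = 2√(−p/3) = 9.380832, φ = arccos(3q/(p·r)) = arccos(-0.634757) = 2.258490 rad.
y_k = r·cos(φ/3 − 2πk/3) for k = 0, 1, 2 gives y = 6.845727, 2.131596, -8.977323.
λ_k = y_k + 0.000000 gives λ = 6.8457, 2.1316, -8.9773 (check: the sum is 0.0000 = tr M).

Eigenvalues sorted in increasing order: [-8.9773, 2.1316, 6.8457].


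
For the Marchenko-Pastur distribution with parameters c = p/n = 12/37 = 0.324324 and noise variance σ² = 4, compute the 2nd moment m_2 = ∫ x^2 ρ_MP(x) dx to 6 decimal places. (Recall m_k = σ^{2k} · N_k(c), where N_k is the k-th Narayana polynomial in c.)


E[X²] = σ⁴ (1 + c) (second MP moment). With σ² = 4 (so σ⁴ = 16) and c = 12/37 = 0.324324: E[X²] = 16 · (1 + 0.324324) = 16 · 1.324324.

So E[X^2] = 21.189189.


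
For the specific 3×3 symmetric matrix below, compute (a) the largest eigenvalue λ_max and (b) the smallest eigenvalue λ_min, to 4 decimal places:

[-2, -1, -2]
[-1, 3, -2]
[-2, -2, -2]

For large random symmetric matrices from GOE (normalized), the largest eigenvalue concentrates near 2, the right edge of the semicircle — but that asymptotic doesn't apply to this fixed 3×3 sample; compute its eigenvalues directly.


Since M is real symmetric, all three eigenvalues are real; they are the roots of det(λI − M) = λ³ − (tr M) λ² + s λ − det M, where s is the sum of the principal 2×2 minors.
tr M = -2 + 3 + (-2) = -1.
s = ((-2)·3 − (-1)²) + ((-2)·(-2) − (-2)²) + (3·(-2) − (-2)²) = -7 + 0 + (-10) = -17.
det M (expand along row 1) = (-2)·(-10) − (-1)·(-2) + (-2)·8 = 2.
Characteristic polynomial: λ³ + λ² − 17λ − 2 = 0.
Substitute λ = y + (tr M)/3 = y − 0.333333 to remove the quadratic term: y³ + p·y + q = 0 with p = s − (tr M)²/3 = -17.333333 and q = −2(tr M)³/27 + (tr M)·s/3 − det M = 3.740741.
Three real roots ⇒ use the trigonometric (Viète) form: r = 2√(−p/3) = 4.807402, φ = arccos(3q/(p·r)) = arccos(-0.134675) = 1.705882 rad.
y_k = r·cos(φ/3 − 2πk/3) for k = 0, 1, 2 gives y = 4.050914, 0.216397, -4.267310.
λ_k = y_k − 0.333333 gives λ = 3.7176, -0.1169, -4.6006 (check: the sum is -1.0000 = tr M).

Hence λ_max = 3.7176 and λ_min = -4.6006.


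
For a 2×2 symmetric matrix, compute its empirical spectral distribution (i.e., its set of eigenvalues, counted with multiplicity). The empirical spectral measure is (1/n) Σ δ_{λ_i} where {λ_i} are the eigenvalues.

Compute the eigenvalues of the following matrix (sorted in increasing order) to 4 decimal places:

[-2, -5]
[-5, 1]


Since M is real symmetric, both eigenvalues are real; they are the roots of det(λI − M) = λ² − (tr M) λ + det M.
tr M = -2 + 1 = -1.
det M = (-2)·1 − (-5)² = -2 − 25 = -27.
Characteristic polynomial: λ² + λ − 27 = 0.
Discriminant Δ = (tr M)² − 4·det M = 1 − (-108) = 109; √Δ = 10.440307.
λ = (tr M ± √Δ)/2 = (-1 ± 10.440307)/2, giving (tr M − √Δ)/2 = -5.7202 and (tr M + √Δ)/2 = 4.7202.

Eigenvalues sorted in increasing order: [-5.7202, 4.7202].


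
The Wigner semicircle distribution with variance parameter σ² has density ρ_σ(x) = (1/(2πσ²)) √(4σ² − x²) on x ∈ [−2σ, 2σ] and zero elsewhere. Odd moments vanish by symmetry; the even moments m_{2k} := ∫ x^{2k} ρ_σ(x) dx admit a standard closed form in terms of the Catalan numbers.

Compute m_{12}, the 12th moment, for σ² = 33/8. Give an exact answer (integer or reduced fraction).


By the scaled semicircle moment identity, m_{2k} = σ^{2k} · C_k with k = 6.
C_6 = (1/(k+1)) · C(2k, k) = (1/7) · C(12, 6) = (1/7) · 924 = 132.
σ^{2k} = (σ²)^k = (33/8)^6 = 1291467969/262144.

Therefore m_{12} = σ^{12} · C_6 = (1291467969/262144) · 132 = 42618442977/65536.


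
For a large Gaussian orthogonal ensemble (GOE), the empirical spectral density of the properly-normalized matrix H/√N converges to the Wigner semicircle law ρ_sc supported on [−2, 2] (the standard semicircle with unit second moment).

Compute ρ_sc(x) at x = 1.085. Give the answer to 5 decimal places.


ρ_sc(x) = (1/(2π)) √(4 − x²). With x = 1.085:
  4 − x² = 4 − (1.085)² = 4 − 1.177225 = 2.822775.
  √(4 − x²) = 1.680112.
  1/(2π) = 0.159155.
  ρ_sc(1.085) = 0.159155 · 1.680112 = 0.267398.

Rounded to 5 decimal places: ρ_sc(1.085) ≈ 0.26740.


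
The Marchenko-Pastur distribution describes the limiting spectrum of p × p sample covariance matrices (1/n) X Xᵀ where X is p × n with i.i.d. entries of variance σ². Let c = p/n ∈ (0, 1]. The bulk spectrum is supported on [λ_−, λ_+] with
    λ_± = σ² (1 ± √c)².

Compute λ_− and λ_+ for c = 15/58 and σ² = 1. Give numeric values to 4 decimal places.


c = 15/58 = 0.258621; √c = 0.508548.
λ_− = σ² (1 − √c)² = 1 · (1 − 0.508548)² = 1 · (0.491452)² = 0.241525.
λ_+ = σ² (1 + √c)² = 1 · (1 + 0.508548)² = 1 · (1.508548)² = 2.275716.

Rounded to 4 decimal places: λ_− ≈ 0.2415, λ_+ ≈ 2.2757.


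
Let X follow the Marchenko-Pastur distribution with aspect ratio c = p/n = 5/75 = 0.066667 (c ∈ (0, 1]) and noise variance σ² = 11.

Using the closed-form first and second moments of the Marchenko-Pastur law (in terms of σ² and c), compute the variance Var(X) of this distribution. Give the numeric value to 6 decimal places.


Recall the MP moments m_1 = E[X] = σ² and m_2 = E[X²] = σ⁴ (1 + c).
m_1 = E[X] = σ² = 11, so m_1² = 121.
m_2 = E[X²] = σ⁴ (1 + c) = 121 · (1 + 0.066667) = 121 · 1.066667 = 129.066667.
(Note m_2 − m_1² simplifies to c · σ⁴ = 0.066667 · 121.)

Var(X) = m_2 − m_1² = 129.066667 − 121 = 8.066667.


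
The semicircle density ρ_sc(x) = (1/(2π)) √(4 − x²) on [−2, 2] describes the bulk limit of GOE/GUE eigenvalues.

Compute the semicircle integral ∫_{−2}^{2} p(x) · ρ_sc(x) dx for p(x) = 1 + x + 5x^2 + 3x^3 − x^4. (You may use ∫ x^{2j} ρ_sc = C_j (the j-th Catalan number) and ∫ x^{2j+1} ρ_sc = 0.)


Write p(x) = Σ a_i x^i, split into monomials and integrate each against ρ_sc separately.
Using ∫ x^{2j} ρ_sc = C_j = (1/(j+1)) C(2j, j) (Catalan numbers) and ∫ x^{2j+1} ρ_sc = 0 (odd monomials vanish by symmetry):
  i = 0 (even): a_0 · C_{0} = 1 · 1 = 1
  i = 1 (odd): ∫ x^1 ρ_sc = 0 (vanishes)
  i = 2 (even): a_2 · C_{1} = 5 · 1 = 5
  i = 3 (odd): ∫ x^3 ρ_sc = 0 (vanishes)
  i = 4 (even): a_4 · C_{2} = -1 · 2 = -2

Summing the contributions: ∫_{−2}^{2} p(x) ρ_sc(x) dx = 1 + 5 + (-2) = 4.


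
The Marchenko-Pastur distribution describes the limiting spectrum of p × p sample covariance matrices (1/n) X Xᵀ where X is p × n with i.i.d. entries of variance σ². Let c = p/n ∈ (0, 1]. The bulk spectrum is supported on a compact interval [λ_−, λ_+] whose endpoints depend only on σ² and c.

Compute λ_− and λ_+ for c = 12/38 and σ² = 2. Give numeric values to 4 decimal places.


c = 12/38 = 0.315789; √c = 0.561951.
λ_− = σ² (1 − √c)² = 2 · (1 − 0.561951)² = 2 · (0.438049)² = 0.383773.
λ_+ = σ² (1 + √c)² = 2 · (1 + 0.561951)² = 2 · (1.561951)² = 4.879385.

Rounded to 4 decimal places: λ_− ≈ 0.3838, λ_+ ≈ 4.8794.


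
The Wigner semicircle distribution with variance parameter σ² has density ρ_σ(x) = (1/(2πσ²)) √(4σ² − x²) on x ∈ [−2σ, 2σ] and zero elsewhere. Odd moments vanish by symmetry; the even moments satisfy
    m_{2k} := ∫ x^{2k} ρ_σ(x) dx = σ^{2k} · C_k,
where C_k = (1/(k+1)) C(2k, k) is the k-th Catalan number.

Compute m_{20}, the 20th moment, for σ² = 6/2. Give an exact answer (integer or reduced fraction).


By the scaled semicircle moment identity, m_{2k} = σ^{2k} · C_k with k = 10.
C_10 = (1/(k+1)) · C(2k, k) = (1/11) · C(20, 10) = (1/11) · 184756 = 16796.
σ^{2k} = (σ²)^k = (6/2)^10 = 59049.

Therefore m_{20} = σ^{20} · C_10 = 59049 · 16796 = 991787004.


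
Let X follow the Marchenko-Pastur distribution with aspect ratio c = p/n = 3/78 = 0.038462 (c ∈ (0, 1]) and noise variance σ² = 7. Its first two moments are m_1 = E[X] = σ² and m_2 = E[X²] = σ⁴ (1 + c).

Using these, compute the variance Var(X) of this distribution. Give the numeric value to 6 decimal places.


m_1 = E[X] = σ² = 7, so m_1² = 49.
m_2 = E[X²] = σ⁴ (1 + c) = 49 · (1 + 0.038462) = 49 · 1.038462 = 50.884615.
(Note m_2 − m_1² simplifies to c · σ⁴ = 0.038462 · 49.)

Var(X) = m_2 − m_1² = 50.884615 − 49 = 1.884615.


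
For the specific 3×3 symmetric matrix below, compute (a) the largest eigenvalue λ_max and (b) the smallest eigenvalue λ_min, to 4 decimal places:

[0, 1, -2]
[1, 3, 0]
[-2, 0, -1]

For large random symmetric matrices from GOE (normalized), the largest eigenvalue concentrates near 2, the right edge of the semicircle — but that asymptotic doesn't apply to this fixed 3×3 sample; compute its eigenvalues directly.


Since M is real symmetric, all three eigenvalues are real; they are the roots of det(λI − M) = λ³ − (tr M) λ² + s λ − det M, where s is the sum of the principal 2×2 minors.
tr M = 0 + 3 + (-1) = 2.
s = (0·3 − 1²) + (0·(-1) − (-2)²) + (3·(-1) − 0²) = -1 + (-4) + (-3) = -8.
det M (expand along row 1) = 0·(-3) − 1·(-1) + (-2)·6 = -11.
Characteristic polynomial: λ³ − 2λ² − 8λ + 11 = 0.
Substitute λ = y + (tr M)/3 = y + 0.666667 to remove the quadratic term: y³ + p·y + q = 0 with p = s − (tr M)²/3 = -9.333333 and q = −2(tr M)³/27 + (tr M)·s/3 − det M = 5.074074.
Three real roots ⇒ use the trigonometric (Viète) form: r = 2√(−p/3) = 3.527668, φ = arccos(3q/(p·r)) = arccos(-0.462332) = 2.051419 rad.
y_k = r·cos(φ/3 − 2πk/3) for k = 0, 1, 2 gives y = 2.734556, 0.562745, -3.297300.
λ_k = y_k + 0.666667 gives λ = 3.4012, 1.2294, -2.6306 (check: the sum is 2.0000 = tr M).

Hence λ_max = 3.4012 and λ_min = -2.6306.


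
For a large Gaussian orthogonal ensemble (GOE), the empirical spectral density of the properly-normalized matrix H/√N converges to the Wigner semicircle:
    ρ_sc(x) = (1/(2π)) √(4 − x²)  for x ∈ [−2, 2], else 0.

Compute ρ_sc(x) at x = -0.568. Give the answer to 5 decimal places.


ρ_sc(x) = (1/(2π)) √(4 − x²). With x = -0.568:
  4 − x² = 4 − (-0.568)² = 4 − 0.322624 = 3.677376.
  √(4 − x²) = 1.917649.
  1/(2π) = 0.159155.
  ρ_sc(-0.568) = 0.159155 · 1.917649 = 0.305203.

Rounded to 5 decimal places: ρ_sc(-0.568) ≈ 0.30520.


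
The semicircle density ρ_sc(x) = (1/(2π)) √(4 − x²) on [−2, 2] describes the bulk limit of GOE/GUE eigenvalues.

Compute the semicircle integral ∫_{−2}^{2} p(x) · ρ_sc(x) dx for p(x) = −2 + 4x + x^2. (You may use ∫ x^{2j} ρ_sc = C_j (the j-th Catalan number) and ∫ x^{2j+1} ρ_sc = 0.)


Write p(x) = Σ a_i x^i, split into monomials and integrate each against ρ_sc separately.
Using ∫ x^{2j} ρ_sc = C_j = (1/(j+1)) C(2j, j) (Catalan numbers) and ∫ x^{2j+1} ρ_sc = 0 (odd monomials vanish by symmetry):
  i = 0 (even): a_0 · C_{0} = -2 · 1 = -2
  i = 1 (odd): ∫ x^1 ρ_sc = 0 (vanishes)
  i = 2 (even): a_2 · C_{1} = 1 · 1 = 1

Summing the contributions: ∫_{−2}^{2} p(x) ρ_sc(x) dx = (-2) + 1 = -1.


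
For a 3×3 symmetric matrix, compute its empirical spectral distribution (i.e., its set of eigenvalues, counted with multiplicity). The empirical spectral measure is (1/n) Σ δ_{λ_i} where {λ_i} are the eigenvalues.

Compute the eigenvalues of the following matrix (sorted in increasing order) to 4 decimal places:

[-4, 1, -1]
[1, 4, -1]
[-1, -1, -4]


Since M is real symmetric, all three eigenvalues are real; they are the roots of det(λI − M) = λ³ − (tr M) λ² + s λ − det M, where s is the sum of the principal 2×2 minors.
tr M = -4 + 4 + (-4) = -4.
s = ((-4)·4 − 1²) + ((-4)·(-4) − (-1)²) + (4·(-4) − (-1)²) = -17 + 15 + (-17) = -19.
det M (expand along row 1) = (-4)·(-17) − 1·(-5) + (-1)·3 = 70.
Characteristic polynomial: λ³ + 4λ² − 19λ − 70 = 0.
Substitute λ = y + (tr M)/3 = y − 1.333333 to remove the quadratic term: y³ + p·y + q = 0 with p = s − (tr M)²/3 = -24.333333 and q = −2(tr M)³/27 + (tr M)·s/3 − det M = -39.925926.
Three real roots ⇒ use the trigonometric (Viète) form: r = 2√(−p/3) = 5.696002, φ = arccos(3q/(p·r)) = arccos(0.864181) = 0.527277 rad.
y_k = r·cos(φ/3 − 2πk/3) for k = 0, 1, 2 gives y = 5.608251, -1.941584, -3.666667.
λ_k = y_k − 1.333333 gives λ = 4.2749, -3.2749, -5.0000 (check: the sum is -4.0000 = tr M).

Eigenvalues sorted in increasing order: [-5.0000, -3.2749, 4.2749].


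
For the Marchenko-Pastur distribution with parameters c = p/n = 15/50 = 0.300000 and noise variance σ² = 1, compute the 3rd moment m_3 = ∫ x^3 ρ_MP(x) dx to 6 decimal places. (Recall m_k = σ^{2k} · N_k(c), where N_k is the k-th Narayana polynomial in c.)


E[X³] = σ⁶ (1 + 3c + c²) (third MP moment). With σ² = 1 (so σ⁶ = 1) and c = 15/50 = 0.300000: E[X³] = 1 · (1 + 3·0.300000 + (0.300000)²) = 1 · 1.990000.

So E[X^3] = 1.990000.


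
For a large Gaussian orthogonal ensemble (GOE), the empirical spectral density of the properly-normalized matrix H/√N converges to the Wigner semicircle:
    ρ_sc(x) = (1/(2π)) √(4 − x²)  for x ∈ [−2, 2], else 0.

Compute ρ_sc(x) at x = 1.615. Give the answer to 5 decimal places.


ρ_sc(x) = (1/(2π)) √(4 − x²). With x = 1.615:
  4 − x² = 4 − (1.615)² = 4 − 2.608225 = 1.391775.
  √(4 − x²) = 1.179735.
  1/(2π) = 0.159155.
  ρ_sc(1.615) = 0.159155 · 1.179735 = 0.187761.

Rounded to 5 decimal places: ρ_sc(1.615) ≈ 0.18776.


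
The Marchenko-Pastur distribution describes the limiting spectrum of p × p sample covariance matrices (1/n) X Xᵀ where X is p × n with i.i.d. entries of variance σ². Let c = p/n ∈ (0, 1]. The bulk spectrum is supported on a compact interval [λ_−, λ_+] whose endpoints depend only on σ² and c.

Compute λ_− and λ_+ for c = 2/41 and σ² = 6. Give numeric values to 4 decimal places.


c = 2/41 = 0.048780; √c = 0.220863.
λ_− = σ² (1 − √c)² = 6 · (1 − 0.220863)² = 6 · (0.779137)² = 3.642326.
λ_+ = σ² (1 + √c)² = 6 · (1 + 0.220863)² = 6 · (1.220863)² = 8.943040.

Rounded to 4 decimal places: λ_− ≈ 3.6423, λ_+ ≈ 8.9430.


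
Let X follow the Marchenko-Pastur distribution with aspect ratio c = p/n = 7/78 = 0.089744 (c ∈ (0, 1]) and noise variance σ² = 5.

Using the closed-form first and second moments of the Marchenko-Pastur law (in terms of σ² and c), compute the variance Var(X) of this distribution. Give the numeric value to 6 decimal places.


Recall the MP moments m_1 = E[X] = σ² and m_2 = E[X²] = σ⁴ (1 + c).
m_1 = E[X] = σ² = 5, so m_1² = 25.
m_2 = E[X²] = σ⁴ (1 + c) = 25 · (1 + 0.089744) = 25 · 1.089744 = 27.243590.
(Note m_2 − m_1² simplifies to c · σ⁴ = 0.089744 · 25.)

Var(X) = m_2 − m_1² = 27.243590 − 25 = 2.243590.


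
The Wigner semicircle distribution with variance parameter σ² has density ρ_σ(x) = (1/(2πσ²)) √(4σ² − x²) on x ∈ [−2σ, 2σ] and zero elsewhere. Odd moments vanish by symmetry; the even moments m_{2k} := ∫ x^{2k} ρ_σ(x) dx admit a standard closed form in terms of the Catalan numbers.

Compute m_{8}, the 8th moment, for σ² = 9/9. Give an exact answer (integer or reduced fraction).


By the scaled semicircle moment identity, m_{2k} = σ^{2k} · C_k with k = 4.
C_4 = (1/(k+1)) · C(2k, k) = (1/5) · C(8, 4) = (1/5) · 70 = 14.
σ^{2k} = (σ²)^k = (9/9)^4 = 1.

Therefore m_{8} = σ^{8} · C_4 = 1 · 14 = 14.


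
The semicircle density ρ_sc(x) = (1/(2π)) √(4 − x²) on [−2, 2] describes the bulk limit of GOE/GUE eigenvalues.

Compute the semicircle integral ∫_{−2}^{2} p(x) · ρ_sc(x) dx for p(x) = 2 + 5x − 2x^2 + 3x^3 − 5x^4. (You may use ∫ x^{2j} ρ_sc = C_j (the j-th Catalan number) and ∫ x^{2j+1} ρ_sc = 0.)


Write p(x) = Σ a_i x^i, split into monomials and integrate each against ρ_sc separately.
Using ∫ x^{2j} ρ_sc = C_j = (1/(j+1)) C(2j, j) (Catalan numbers) and ∫ x^{2j+1} ρ_sc = 0 (odd monomials vanish by symmetry):
  i = 0 (even): a_0 · C_{0} = 2 · 1 = 2
  i = 1 (odd): ∫ x^1 ρ_sc = 0 (vanishes)
  i = 2 (even): a_2 · C_{1} = -2 · 1 = -2
  i = 3 (odd): ∫ x^3 ρ_sc = 0 (vanishes)
  i = 4 (even): a_4 · C_{2} = -5 · 2 = -10

Summing the contributions: ∫_{−2}^{2} p(x) ρ_sc(x) dx = 2 + (-2) + (-10) = -10.


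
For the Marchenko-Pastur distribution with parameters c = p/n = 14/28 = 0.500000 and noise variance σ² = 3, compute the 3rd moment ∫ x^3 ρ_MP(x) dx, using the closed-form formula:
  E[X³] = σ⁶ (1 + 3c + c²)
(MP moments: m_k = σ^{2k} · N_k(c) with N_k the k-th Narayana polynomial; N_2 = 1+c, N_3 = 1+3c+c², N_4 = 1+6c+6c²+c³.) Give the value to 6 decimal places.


E[X³] = σ⁶ (1 + 3c + c²) (third MP moment). With σ² = 3 (so σ⁶ = 27) and c = 14/28 = 0.500000: E[X³] = 27 · (1 + 3·0.500000 + (0.500000)²) = 27 · 2.750000.

So E[X^3] = 74.250000.


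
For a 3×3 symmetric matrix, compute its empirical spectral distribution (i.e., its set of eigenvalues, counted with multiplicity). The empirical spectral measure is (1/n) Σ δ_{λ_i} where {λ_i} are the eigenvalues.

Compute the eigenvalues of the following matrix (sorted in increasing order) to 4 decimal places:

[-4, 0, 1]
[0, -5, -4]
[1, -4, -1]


Since M is real symmetric, all three eigenvalues are real; they are the roots of det(λI − M) = λ³ − (tr M) λ² + s λ − det M, where s is the sum of the principal 2×2 minors.
tr M = -4 + (-5) + (-1) = -10.
s = ((-4)·(-5) − 0²) + ((-4)·(-1) − 1²) + ((-5)·(-1) − (-4)²) = 20 + 3 + (-11) = 12.
det M (expand along row 1) = (-4)·(-11) − 0·4 + 1·5 = 49.
Characteristic polynomial: λ³ + 10λ² + 12λ − 49 = 0.
Substitute λ = y + (tr M)/3 = y − 3.333333 to remove the quadratic term: y³ + p·y + q = 0 with p = s − (tr M)²/3 = -21.333333 and q = −2(tr M)³/27 + (tr M)·s/3 − det M = -14.925926.
Three real roots ⇒ use the trigonometric (Viète) form: r = 2√(−p/3) = 5.333333, φ = arccos(3q/(p·r)) = arccos(0.393555) = 1.166301 rad.
y_k = r·cos(φ/3 − 2πk/3) for k = 0, 1, 2 gives y = 4.935345, -0.716926, -4.218419.
λ_k = y_k − 3.333333 gives λ = 1.6020, -4.0503, -7.5518 (check: the sum is -10.0000 = tr M).

Eigenvalues sorted in increasing order: [-7.5518, -4.0503, 1.6020].


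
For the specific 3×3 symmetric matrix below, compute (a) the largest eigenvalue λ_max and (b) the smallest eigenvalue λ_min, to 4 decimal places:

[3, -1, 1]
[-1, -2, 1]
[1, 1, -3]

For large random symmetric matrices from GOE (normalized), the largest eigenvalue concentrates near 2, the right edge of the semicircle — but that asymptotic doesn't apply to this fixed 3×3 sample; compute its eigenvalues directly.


Since M is real symmetric, all three eigenvalues are real; they are the roots of det(λI − M) = λ³ − (tr M) λ² + s λ − det M, where s is the sum of the principal 2×2 minors.
tr M = 3 + (-2) + (-3) = -2.
s = (3·(-2) − (-1)²) + (3·(-3) − 1²) + ((-2)·(-3) − 1²) = -7 + (-10) + 5 = -12.
det M (expand along row 1) = 3·5 − (-1)·2 + 1·1 = 18.
Characteristic polynomial: λ³ + 2λ² − 12λ − 18 = 0.
Substitute λ = y + (tr M)/3 = y − 0.666667 to remove the quadratic term: y³ + p·y + q = 0 with p = s − (tr M)²/3 = -13.333333 and q = −2(tr M)³/27 + (tr M)·s/3 − det M = -9.407407.
Three real roots ⇒ use the trigonometric (Viète) form: r = 2√(−p/3) = 4.216370, φ = arccos(3q/(p·r)) = arccos(0.502012) = 1.044873 rad.
y_k = r·cos(φ/3 − 2πk/3) for k = 0, 1, 2 gives y = 3.963208, -0.735382, -3.227826.
λ_k = y_k − 0.666667 gives λ = 3.2965, -1.4020, -3.8945 (check: the sum is -2.0000 = tr M).

Hence λ_max = 3.2965 and λ_min = -3.8945.


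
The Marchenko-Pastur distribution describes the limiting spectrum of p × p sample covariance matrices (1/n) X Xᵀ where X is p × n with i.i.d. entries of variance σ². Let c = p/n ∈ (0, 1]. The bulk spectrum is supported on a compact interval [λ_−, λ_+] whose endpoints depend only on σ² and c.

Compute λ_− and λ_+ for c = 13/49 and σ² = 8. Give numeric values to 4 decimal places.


c = 13/49 = 0.265306; √c = 0.515079.
λ_− = σ² (1 − √c)² = 8 · (1 − 0.515079)² = 8 · (0.484921)² = 1.881189.
λ_+ = σ² (1 + √c)² = 8 · (1 + 0.515079)² = 8 · (1.515079)² = 18.363709.

Rounded to 4 decimal places: λ_− ≈ 1.8812, λ_+ ≈ 18.3637.


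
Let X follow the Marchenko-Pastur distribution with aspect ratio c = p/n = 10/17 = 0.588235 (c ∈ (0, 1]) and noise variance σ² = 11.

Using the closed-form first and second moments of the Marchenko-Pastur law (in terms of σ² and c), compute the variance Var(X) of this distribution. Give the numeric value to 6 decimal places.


Recall the MP moments m_1 = E[X] = σ² and m_2 = E[X²] = σ⁴ (1 + c).
m_1 = E[X] = σ² = 11, so m_1² = 121.
m_2 = E[X²] = σ⁴ (1 + c) = 121 · (1 + 0.588235) = 121 · 1.588235 = 192.176471.
(Note m_2 − m_1² simplifies to c · σ⁴ = 0.588235 · 121.)

Var(X) = m_2 − m_1² = 192.176471 − 121 = 71.176471.


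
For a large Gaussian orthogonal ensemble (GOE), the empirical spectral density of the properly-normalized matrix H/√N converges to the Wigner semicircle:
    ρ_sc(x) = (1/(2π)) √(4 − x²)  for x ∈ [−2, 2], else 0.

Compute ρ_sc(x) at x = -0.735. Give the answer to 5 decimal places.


ρ_sc(x) = (1/(2π)) √(4 − x²). With x = -0.735:
  4 − x² = 4 − (-0.735)² = 4 − 0.540225 = 3.459775.
  √(4 − x²) = 1.860047.
  1/(2π) = 0.159155.
  ρ_sc(-0.735) = 0.159155 · 1.860047 = 0.296036.

Rounded to 5 decimal places: ρ_sc(-0.735) ≈ 0.29604.


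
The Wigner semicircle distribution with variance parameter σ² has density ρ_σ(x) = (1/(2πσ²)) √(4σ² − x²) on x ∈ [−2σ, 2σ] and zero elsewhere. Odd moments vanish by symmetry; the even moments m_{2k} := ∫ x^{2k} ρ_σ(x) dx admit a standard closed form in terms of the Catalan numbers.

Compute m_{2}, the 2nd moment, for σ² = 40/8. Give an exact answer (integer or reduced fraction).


By the scaled semicircle moment identity, m_{2k} = σ^{2k} · C_k with k = 1.
C_1 = (1/(k+1)) · C(2k, k) = (1/2) · C(2, 1) = (1/2) · 2 = 1.
σ^{2k} = (σ²)^k = (40/8)^1 = 5.

Therefore m_{2} = σ^{2} · C_1 = 5 · 1 = 5.


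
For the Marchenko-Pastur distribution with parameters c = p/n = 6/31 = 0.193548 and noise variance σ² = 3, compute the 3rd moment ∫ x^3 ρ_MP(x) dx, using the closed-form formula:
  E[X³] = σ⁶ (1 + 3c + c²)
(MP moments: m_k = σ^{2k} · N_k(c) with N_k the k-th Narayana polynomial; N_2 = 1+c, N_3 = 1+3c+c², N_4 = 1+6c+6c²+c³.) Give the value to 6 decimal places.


E[X³] = σ⁶ (1 + 3c + c²) (third MP moment). With σ² = 3 (so σ⁶ = 27) and c = 6/31 = 0.193548: E[X³] = 27 · (1 + 3·0.193548 + (0.193548)²) = 27 · 1.618106.

So E[X^3] = 43.688866.


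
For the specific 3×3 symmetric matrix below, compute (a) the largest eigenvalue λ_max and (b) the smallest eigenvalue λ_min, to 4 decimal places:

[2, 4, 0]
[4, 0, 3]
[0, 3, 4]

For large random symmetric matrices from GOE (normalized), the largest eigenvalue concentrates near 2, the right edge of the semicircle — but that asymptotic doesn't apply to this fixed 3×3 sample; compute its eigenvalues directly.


Since M is real symmetric, all three eigenvalues are real; they are the roots of det(λI − M) = λ³ − (tr M) λ² + s λ − det M, where s is the sum of the principal 2×2 minors.
tr M = 2 + 0 + 4 = 6.
s = (2·0 − 4²) + (2·4 − 0²) + (0·4 − 3²) = -16 + 8 + (-9) = -17.
det M (expand along row 1) = 2·(-9) − 4·16 + 0·12 = -82.
Characteristic polynomial: λ³ − 6λ² − 17λ + 82 = 0.
Substitute λ = y + (tr M)/3 = y + 2.000000 to remove the quadratic term: y³ + p·y + q = 0 with p = s − (tr M)²/3 = -29.000000 and q = −2(tr M)³/27 + (tr M)·s/3 − det M = 32.000000.
Three real roots ⇒ use the trigonometric (Viète) form: r = 2√(−p/3) = 6.218253, φ = arccos(3q/(p·r)) = arccos(-0.532359) = 2.132182 rad.
y_k = r·cos(φ/3 − 2πk/3) for k = 0, 1, 2 gives y = 4.712737, 1.156833, -5.869570.
λ_k = y_k + 2.000000 gives λ = 6.7127, 3.1568, -3.8696 (check: the sum is 6.0000 = tr M).

Hence λ_max = 6.7127 and λ_min = -3.8696.


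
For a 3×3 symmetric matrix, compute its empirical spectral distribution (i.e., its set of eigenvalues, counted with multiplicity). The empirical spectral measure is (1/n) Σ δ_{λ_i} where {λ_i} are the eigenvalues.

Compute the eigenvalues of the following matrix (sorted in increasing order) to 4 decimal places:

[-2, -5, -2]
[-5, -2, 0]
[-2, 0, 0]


Since M is real symmetric, all three eigenvalues are real; they are the roots of det(λI − M) = λ³ − (tr M) λ² + s λ − det M, where s is the sum of the principal 2×2 minors.
tr M = -2 + (-2) + 0 = -4.
s = ((-2)·(-2) − (-5)²) + ((-2)·0 − (-2)²) + ((-2)·0 − 0²) = -21 + (-4) + 0 = -25.
det M (expand along row 1) = (-2)·0 − (-5)·0 + (-2)·(-4) = 8.
Characteristic polynomial: λ³ + 4λ² − 25λ − 8 = 0.
Substitute λ = y + (tr M)/3 = y − 1.333333 to remove the quadratic term: y³ + p·y + q = 0 with p = s − (tr M)²/3 = -30.333333 and q = −2(tr M)³/27 + (tr M)·s/3 − det M = 30.074074.
Three real roots ⇒ use the trigonometric (Viète) form: r = 2√(−p/3) = 6.359595, φ = arccos(3q/(p·r)) = arccos(-0.467696) = 2.057479 rad.
y_k = r·cos(φ/3 − 2πk/3) for k = 0, 1, 2 gives y = 4.921665, 1.027182, -5.948847.
λ_k = y_k − 1.333333 gives λ = 3.5883, -0.3062, -7.2822 (check: the sum is -4.0000 = tr M).

Eigenvalues sorted in increasing order: [-7.2822, -0.3062, 3.5883].


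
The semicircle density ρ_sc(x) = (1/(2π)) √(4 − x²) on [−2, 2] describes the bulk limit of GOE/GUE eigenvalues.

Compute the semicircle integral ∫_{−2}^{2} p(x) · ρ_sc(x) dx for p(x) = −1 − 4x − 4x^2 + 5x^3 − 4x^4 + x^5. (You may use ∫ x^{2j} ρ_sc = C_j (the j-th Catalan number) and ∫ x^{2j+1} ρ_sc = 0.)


Write p(x) = Σ a_i x^i, split into monomials and integrate each against ρ_sc separately.
Using ∫ x^{2j} ρ_sc = C_j = (1/(j+1)) C(2j, j) (Catalan numbers) and ∫ x^{2j+1} ρ_sc = 0 (odd monomials vanish by symmetry):
  i = 0 (even): a_0 · C_{0} = -1 · 1 = -1
  i = 1 (odd): ∫ x^1 ρ_sc = 0 (vanishes)
  i = 2 (even): a_2 · C_{1} = -4 · 1 = -4
  i = 3 (odd): ∫ x^3 ρ_sc = 0 (vanishes)
  i = 4 (even): a_4 · C_{2} = -4 · 2 = -8
  i = 5 (odd): ∫ x^5 ρ_sc = 0 (vanishes)

Summing the contributions: ∫_{−2}^{2} p(x) ρ_sc(x) dx = (-1) + (-4) + (-8) = -13.
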